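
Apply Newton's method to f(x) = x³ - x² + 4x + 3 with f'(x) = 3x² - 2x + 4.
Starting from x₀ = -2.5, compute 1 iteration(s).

f(x) = x³ - x² + 4x + 3
f'(x) = 3x² - 2x + 4
x₀ = -2.5

Newton-Raphson formula: x_{n+1} = x_n - f(x_n)/f'(x_n)

Iteration 1:
  f(-2.500000) = -28.875000
  f'(-2.500000) = 27.750000
  x_1 = -2.500000 - (-28.875000)/27.750000 = -1.459459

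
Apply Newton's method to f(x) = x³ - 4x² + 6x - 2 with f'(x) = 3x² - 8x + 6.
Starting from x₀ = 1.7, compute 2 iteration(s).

f(x) = x³ - 4x² + 6x - 2
f'(x) = 3x² - 8x + 6
x₀ = 1.7

Newton-Raphson formula: x_{n+1} = x_n - f(x_n)/f'(x_n)

Iteration 1:
  f(1.700000) = 1.553000
  f'(1.700000) = 1.070000
  x_1 = 1.700000 - 1.553000/1.070000 = 0.248598
Iteration 2:
  f(0.248598) = -0.740252
  f'(0.248598) = 4.196618
  x_2 = 0.248598 - (-0.740252)/4.196618 = 0.424991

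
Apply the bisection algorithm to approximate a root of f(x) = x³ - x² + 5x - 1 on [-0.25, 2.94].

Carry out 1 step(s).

f(x) = x³ - x² + 5x - 1
Initial interval: [-0.25, 2.94]

Iteration 1:
  c_1 = (-0.250000 + 2.940000)/2 = 1.345000
  f(c_1) = f(1.345000) = 6.349114
  f(a) × f(c) < 0, new interval: [-0.250000, 1.345000]

After 1 iteration(s), the approximation is c_1 = 1.345000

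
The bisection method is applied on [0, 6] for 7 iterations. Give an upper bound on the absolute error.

Bisection error bound: |error| ≤ (b-a)/2^n
|error| ≤ (6 - 0)/2^7 = 6/2^7
|error| ≤ 0.0468750000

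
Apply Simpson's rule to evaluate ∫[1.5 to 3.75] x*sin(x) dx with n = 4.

f(x) = x*sin(x)
a = 1.5, b = 3.75, n = 4
h = (b - a)/n = 0.562500

Simpson's rule: (h/3)[f(x₀) + 4f(x₁) + 2f(x₂) + ... + f(xₙ)]

x_0 = 1.5000, f(x_0) = 1.496242, coefficient = 1
x_1 = 2.0625, f(x_1) = 1.818155, coefficient = 4
x_2 = 2.6250, f(x_2) = 1.296541, coefficient = 2
x_3 = 3.1875, f(x_3) = -0.146278, coefficient = 4
x_4 = 3.7500, f(x_4) = -2.143355, coefficient = 1

I ≈ (0.562500/3) × 8.633477 = 1.618777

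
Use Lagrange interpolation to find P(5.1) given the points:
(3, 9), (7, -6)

Lagrange interpolation formula:
P(x) = Σ yᵢ × Lᵢ(x)
where Lᵢ(x) = Π_{j≠i} (x - xⱼ)/(xᵢ - xⱼ)

L_0(5.1) = (5.1 - 7)/(3 - 7) = 0.475000
L_1(5.1) = (5.1 - 3)/(7 - 3) = 0.525000

P(5.1) = 9×L_0(5.1) + (-6)×L_1(5.1)
P(5.1) = 1.125000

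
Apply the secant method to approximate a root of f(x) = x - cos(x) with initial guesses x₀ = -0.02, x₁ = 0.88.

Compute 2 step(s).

f(x) = x - cos(x)
x₀ = -0.02, x₁ = 0.88

Secant formula: x_{n+1} = x_n - f(x_n)(x_n - x_{n-1})/(f(x_n) - f(x_{n-1}))

Iteration 1:
  f(-0.020000) = -1.019800
  f(0.880000) = 0.242849
  x_2 = 0.880000 - 0.242849×(0.880000 - (-0.020000))/(0.242849 - (-1.019800))
       = 0.706900
Iteration 2:
  f(0.880000) = 0.242849
  f(0.706900) = -0.053478
  x_3 = 0.706900 - (-0.053478)×(0.706900 - 0.880000)/(-0.053478 - 0.242849)
       = 0.738140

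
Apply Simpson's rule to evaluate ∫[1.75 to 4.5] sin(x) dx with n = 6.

f(x) = sin(x)
a = 1.75, b = 4.5, n = 6
h = (b - a)/n = 0.458333

Simpson's rule: (h/3)[f(x₀) + 4f(x₁) + 2f(x₂) + ... + f(xₙ)]

x_0 = 1.7500, f(x_0) = 0.983986, coefficient = 1
x_1 = 2.2083, f(x_1) = 0.803564, coefficient = 4
x_2 = 2.6667, f(x_2) = 0.457273, coefficient = 2
x_3 = 3.1250, f(x_3) = 0.016592, coefficient = 4
x_4 = 3.5833, f(x_4) = -0.427514, coefficient = 2
x_5 = 4.0417, f(x_5) = -0.783373, coefficient = 4
x_6 = 4.5000, f(x_6) = -0.977530, coefficient = 1

I ≈ (0.458333/3) × 0.213106 = 0.032558
Exact value: 0.032550
Error: 0.000008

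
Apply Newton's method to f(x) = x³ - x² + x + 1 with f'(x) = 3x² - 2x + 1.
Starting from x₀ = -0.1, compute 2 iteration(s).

f(x) = x³ - x² + x + 1
f'(x) = 3x² - 2x + 1
x₀ = -0.1

Newton-Raphson formula: x_{n+1} = x_n - f(x_n)/f'(x_n)

Iteration 1:
  f(-0.100000) = 0.889000
  f'(-0.100000) = 1.230000
  x_1 = -0.100000 - 0.889000/1.230000 = -0.822764
Iteration 2:
  f(-0.822764) = -1.056668
  f'(-0.822764) = 4.676351
  x_2 = -0.822764 - (-1.056668)/4.676351 = -0.596804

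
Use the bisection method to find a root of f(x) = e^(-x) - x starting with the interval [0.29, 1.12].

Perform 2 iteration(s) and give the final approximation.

f(x) = e^(-x) - x
Initial interval: [0.29, 1.12]

Iteration 1:
  c_1 = (0.290000 + 1.120000)/2 = 0.705000
  f(c_1) = f(0.705000) = -0.210891
  f(a) × f(c) < 0, new interval: [0.290000, 0.705000]
Iteration 2:
  c_2 = (0.290000 + 0.705000)/2 = 0.497500
  f(c_2) = f(0.497500) = 0.110549
  f(a) × f(c) ≥ 0, new interval: [0.497500, 0.705000]

After 2 iteration(s), the approximation is c_2 = 0.497500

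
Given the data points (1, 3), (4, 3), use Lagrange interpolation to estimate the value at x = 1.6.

Lagrange interpolation formula:
P(x) = Σ yᵢ × Lᵢ(x)
where Lᵢ(x) = Π_{j≠i} (x - xⱼ)/(xᵢ - xⱼ)

L_0(1.6) = (1.6 - 4)/(1 - 4) = 0.800000
L_1(1.6) = (1.6 - 1)/(4 - 1) = 0.200000

P(1.6) = 3×L_0(1.6) + 3×L_1(1.6)
P(1.6) = 3.000000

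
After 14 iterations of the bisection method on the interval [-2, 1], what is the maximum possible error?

Bisection error bound: |error| ≤ (b-a)/2^n
|error| ≤ (1 - (-2))/2^14 = 3/2^14
|error| ≤ 0.0001831055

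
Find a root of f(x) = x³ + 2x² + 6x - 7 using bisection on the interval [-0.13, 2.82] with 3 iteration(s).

f(x) = x³ + 2x² + 6x - 7
Initial interval: [-0.13, 2.82]

Iteration 1:
  c_1 = (-0.130000 + 2.820000)/2 = 1.345000
  f(c_1) = f(1.345000) = 7.121189
  f(a) × f(c) < 0, new interval: [-0.130000, 1.345000]
Iteration 2:
  c_2 = (-0.130000 + 1.345000)/2 = 0.607500
  f(c_2) = f(0.607500) = -2.392686
  f(a) × f(c) ≥ 0, new interval: [0.607500, 1.345000]
Iteration 3:
  c_3 = (0.607500 + 1.345000)/2 = 0.976250
  f(c_3) = f(0.976250) = 1.694057
  f(a) × f(c) < 0, new interval: [0.607500, 0.976250]

After 3 iteration(s), the approximation is c_3 = 0.976250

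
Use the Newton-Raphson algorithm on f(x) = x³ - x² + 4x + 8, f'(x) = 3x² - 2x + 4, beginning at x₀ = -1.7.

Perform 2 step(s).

f(x) = x³ - x² + 4x + 8
f'(x) = 3x² - 2x + 4
x₀ = -1.7

Newton-Raphson formula: x_{n+1} = x_n - f(x_n)/f'(x_n)

Iteration 1:
  f(-1.700000) = -6.603000
  f'(-1.700000) = 16.070000
  x_1 = -1.700000 - (-6.603000)/16.070000 = -1.289110
Iteration 2:
  f(-1.289110) = -0.960495
  f'(-1.289110) = 11.563635
  x_2 = -1.289110 - (-0.960495)/11.563635 = -1.206048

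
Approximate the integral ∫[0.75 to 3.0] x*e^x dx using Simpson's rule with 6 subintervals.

f(x) = x*e^x
a = 0.75, b = 3.0, n = 6
h = (b - a)/n = 0.375000

Simpson's rule: (h/3)[f(x₀) + 4f(x₁) + 2f(x₂) + ... + f(xₙ)]

x_0 = 0.7500, f(x_0) = 1.587750, coefficient = 1
x_1 = 1.1250, f(x_1) = 3.465244, coefficient = 4
x_2 = 1.5000, f(x_2) = 6.722534, coefficient = 2
x_3 = 1.8750, f(x_3) = 12.226536, coefficient = 4
x_4 = 2.2500, f(x_4) = 21.347406, coefficient = 2
x_5 = 2.6250, f(x_5) = 36.237007, coefficient = 4
x_6 = 3.0000, f(x_6) = 60.256611, coefficient = 1

I ≈ (0.375000/3) × 325.699387 = 40.712423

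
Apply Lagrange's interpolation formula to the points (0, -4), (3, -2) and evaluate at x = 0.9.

Lagrange interpolation formula:
P(x) = Σ yᵢ × Lᵢ(x)
where Lᵢ(x) = Π_{j≠i} (x - xⱼ)/(xᵢ - xⱼ)

L_0(0.9) = (0.9 - 3)/(0 - 3) = 0.700000
L_1(0.9) = (0.9 - 0)/(3 - 0) = 0.300000

P(0.9) = (-4)×L_0(0.9) + (-2)×L_1(0.9)
P(0.9) = -3.400000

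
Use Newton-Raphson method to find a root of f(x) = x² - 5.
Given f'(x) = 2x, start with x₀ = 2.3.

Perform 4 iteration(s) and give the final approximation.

f(x) = x² - 5
f'(x) = 2x
x₀ = 2.3

Newton-Raphson formula: x_{n+1} = x_n - f(x_n)/f'(x_n)

Iteration 1:
  f(2.300000) = 0.290000
  f'(2.300000) = 4.600000
  x_1 = 2.300000 - 0.290000/4.600000 = 2.236957
Iteration 2:
  f(2.236957) = 0.003974
  f'(2.236957) = 4.473913
  x_2 = 2.236957 - 0.003974/4.473913 = 2.236068
Iteration 3:
  f(2.236068) = 0.000001
  f'(2.236068) = 4.472136
  x_3 = 2.236068 - 0.000001/4.472136 = 2.236068
Iteration 4:
  f(2.236068) = 0.000000
  f'(2.236068) = 4.472136
  x_4 = 2.236068 - 0.000000/4.472136 = 2.236068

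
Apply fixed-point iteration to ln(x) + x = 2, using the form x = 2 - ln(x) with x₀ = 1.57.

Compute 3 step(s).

Equation: ln(x) + x = 2
Fixed-point form: x = 2 - ln(x)
x₀ = 1.57

x_1 = g(1.570000) = 1.548924
x_2 = g(1.548924) = 1.562439
x_3 = g(1.562439) = 1.553752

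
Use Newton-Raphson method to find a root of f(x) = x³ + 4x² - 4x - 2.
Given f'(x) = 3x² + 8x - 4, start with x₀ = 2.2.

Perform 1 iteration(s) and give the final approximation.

f(x) = x³ + 4x² - 4x - 2
f'(x) = 3x² + 8x - 4
x₀ = 2.2

Newton-Raphson formula: x_{n+1} = x_n - f(x_n)/f'(x_n)

Iteration 1:
  f(2.200000) = 19.208000
  f'(2.200000) = 28.120000
  x_1 = 2.200000 - 19.208000/28.120000 = 1.516927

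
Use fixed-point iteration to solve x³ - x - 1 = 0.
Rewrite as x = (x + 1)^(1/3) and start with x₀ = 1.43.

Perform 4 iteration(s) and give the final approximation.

Equation: x³ - x - 1 = 0
Fixed-point form: x = (x + 1)^(1/3)
x₀ = 1.43

x_1 = g(1.430000) = 1.344421
x_2 = g(1.344421) = 1.328450
x_3 = g(1.328450) = 1.325426
x_4 = g(1.325426) = 1.324853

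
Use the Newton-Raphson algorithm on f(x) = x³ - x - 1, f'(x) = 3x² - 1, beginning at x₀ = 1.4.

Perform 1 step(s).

f(x) = x³ - x - 1
f'(x) = 3x² - 1
x₀ = 1.4

Newton-Raphson formula: x_{n+1} = x_n - f(x_n)/f'(x_n)

Iteration 1:
  f(1.400000) = 0.344000
  f'(1.400000) = 4.880000
  x_1 = 1.400000 - 0.344000/4.880000 = 1.329508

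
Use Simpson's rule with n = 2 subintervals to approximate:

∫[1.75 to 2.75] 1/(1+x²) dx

f(x) = 1/(1+x²)
a = 1.75, b = 2.75, n = 2
h = (b - a)/n = 0.500000

Simpson's rule: (h/3)[f(x₀) + 4f(x₁) + 2f(x₂) + ... + f(xₙ)]

x_0 = 1.7500, f(x_0) = 0.246154, coefficient = 1
x_1 = 2.2500, f(x_1) = 0.164948, coefficient = 4
x_2 = 2.7500, f(x_2) = 0.116788, coefficient = 1

I ≈ (0.500000/3) × 1.022736 = 0.170456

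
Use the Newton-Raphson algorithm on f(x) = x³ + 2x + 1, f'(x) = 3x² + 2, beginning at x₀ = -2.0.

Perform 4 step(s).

f(x) = x³ + 2x + 1
f'(x) = 3x² + 2
x₀ = -2.0

Newton-Raphson formula: x_{n+1} = x_n - f(x_n)/f'(x_n)

Iteration 1:
  f(-2.000000) = -11.000000
  f'(-2.000000) = 14.000000
  x_1 = -2.000000 - (-11.000000)/14.000000 = -1.214286
Iteration 2:
  f(-1.214286) = -3.219023
  f'(-1.214286) = 6.423469
  x_2 = -1.214286 - (-3.219023)/6.423469 = -0.713151
Iteration 3:
  f(-0.713151) = -0.789000
  f'(-0.713151) = 3.525753
  x_3 = -0.713151 - (-0.789000)/3.525753 = -0.489369
Iteration 4:
  f(-0.489369) = -0.095934
  f'(-0.489369) = 2.718447
  x_4 = -0.489369 - (-0.095934)/2.718447 = -0.454079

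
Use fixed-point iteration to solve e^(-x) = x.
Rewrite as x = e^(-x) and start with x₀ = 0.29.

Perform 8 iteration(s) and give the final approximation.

Equation: e^(-x) = x
Fixed-point form: x = e^(-x)
x₀ = 0.29

x_1 = g(0.290000) = 0.748264
x_2 = g(0.748264) = 0.473187
x_3 = g(0.473187) = 0.623013
x_4 = g(0.623013) = 0.536326
x_5 = g(0.536326) = 0.584893
x_6 = g(0.584893) = 0.557165
x_7 = g(0.557165) = 0.572831
x_8 = g(0.572831) = 0.563927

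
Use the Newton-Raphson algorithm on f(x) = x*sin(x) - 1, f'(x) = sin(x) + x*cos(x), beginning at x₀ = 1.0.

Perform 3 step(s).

f(x) = x*sin(x) - 1
f'(x) = sin(x) + x*cos(x)
x₀ = 1.0

Newton-Raphson formula: x_{n+1} = x_n - f(x_n)/f'(x_n)

Iteration 1:
  f(1.000000) = -0.158529
  f'(1.000000) = 1.381773
  x_1 = 1.000000 - (-0.158529)/1.381773 = 1.114729
Iteration 2:
  f(1.114729) = 0.000794
  f'(1.114729) = 1.388741
  x_2 = 1.114729 - 0.000794/1.388741 = 1.114157
Iteration 3:
  f(1.114157) = 0.000000
  f'(1.114157) = 1.388809
  x_3 = 1.114157 - 0.000000/1.388809 = 1.114157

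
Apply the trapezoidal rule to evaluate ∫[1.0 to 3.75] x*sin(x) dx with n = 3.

f(x) = x*sin(x)
a = 1.0, b = 3.75, n = 3
h = (b - a)/n = 0.916667

Trapezoidal rule: (h/2)[f(x₀) + 2f(x₁) + 2f(x₂) + ... + f(xₙ)]

x_0 = 1.0000, f(x_0) = 0.841471, coefficient = 1
x_1 = 1.9167, f(x_1) = 1.803163, coefficient = 2
x_2 = 2.8333, f(x_2) = 0.859635, coefficient = 2
x_3 = 3.7500, f(x_3) = -2.143355, coefficient = 1

I ≈ (0.916667/2) × 4.023712 = 1.844201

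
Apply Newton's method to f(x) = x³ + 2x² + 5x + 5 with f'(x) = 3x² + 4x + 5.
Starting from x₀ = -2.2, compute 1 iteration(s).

f(x) = x³ + 2x² + 5x + 5
f'(x) = 3x² + 4x + 5
x₀ = -2.2

Newton-Raphson formula: x_{n+1} = x_n - f(x_n)/f'(x_n)

Iteration 1:
  f(-2.200000) = -6.968000
  f'(-2.200000) = 10.720000
  x_1 = -2.200000 - (-6.968000)/10.720000 = -1.550000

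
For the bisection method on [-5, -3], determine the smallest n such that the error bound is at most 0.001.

We need (b-a)/2^n ≤ 0.001
(-3 - (-5))/2^n ≤ 0.001
2/2^n ≤ 0.001
2^n ≥ 2000
n ≥ log₂(2000) = 10.97
n ≥ 11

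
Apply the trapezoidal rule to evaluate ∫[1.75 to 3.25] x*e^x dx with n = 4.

f(x) = x*e^x
a = 1.75, b = 3.25, n = 4
h = (b - a)/n = 0.375000

Trapezoidal rule: (h/2)[f(x₀) + 2f(x₁) + 2f(x₂) + ... + f(xₙ)]

x_0 = 1.7500, f(x_0) = 10.070555, coefficient = 1
x_1 = 2.1250, f(x_1) = 17.792407, coefficient = 2
x_2 = 2.5000, f(x_2) = 30.456235, coefficient = 2
x_3 = 2.8750, f(x_3) = 50.960594, coefficient = 2
x_4 = 3.2500, f(x_4) = 83.818605, coefficient = 1

I ≈ (0.375000/2) × 292.307632 = 54.807681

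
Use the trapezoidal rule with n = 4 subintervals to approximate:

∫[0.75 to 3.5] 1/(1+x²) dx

f(x) = 1/(1+x²)
a = 0.75, b = 3.5, n = 4
h = (b - a)/n = 0.687500

Trapezoidal rule: (h/2)[f(x₀) + 2f(x₁) + 2f(x₂) + ... + f(xₙ)]

x_0 = 0.7500, f(x_0) = 0.640000, coefficient = 1
x_1 = 1.4375, f(x_1) = 0.326115, coefficient = 2
x_2 = 2.1250, f(x_2) = 0.181303, coefficient = 2
x_3 = 2.8125, f(x_3) = 0.112231, coefficient = 2
x_4 = 3.5000, f(x_4) = 0.075472, coefficient = 1

I ≈ (0.687500/2) × 1.954770 = 0.671952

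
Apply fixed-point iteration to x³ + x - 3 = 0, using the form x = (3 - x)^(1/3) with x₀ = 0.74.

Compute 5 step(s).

Equation: x³ + x - 3 = 0
Fixed-point form: x = (3 - x)^(1/3)
x₀ = 0.74

x_1 = g(0.740000) = 1.312309
x_2 = g(1.312309) = 1.190596
x_3 = g(1.190596) = 1.218555
x_4 = g(1.218555) = 1.212246
x_5 = g(1.212246) = 1.213675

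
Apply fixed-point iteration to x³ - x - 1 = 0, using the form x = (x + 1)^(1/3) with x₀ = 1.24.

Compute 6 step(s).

Equation: x³ - x - 1 = 0
Fixed-point form: x = (x + 1)^(1/3)
x₀ = 1.24

x_1 = g(1.240000) = 1.308427
x_2 = g(1.308427) = 1.321616
x_3 = g(1.321616) = 1.324129
x_4 = g(1.324129) = 1.324606
x_5 = g(1.324606) = 1.324697
x_6 = g(1.324697) = 1.324714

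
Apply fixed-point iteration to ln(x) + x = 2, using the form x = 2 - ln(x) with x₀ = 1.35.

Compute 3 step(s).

Equation: ln(x) + x = 2
Fixed-point form: x = 2 - ln(x)
x₀ = 1.35

x_1 = g(1.350000) = 1.699895
x_2 = g(1.699895) = 1.469433
x_3 = g(1.469433) = 1.615123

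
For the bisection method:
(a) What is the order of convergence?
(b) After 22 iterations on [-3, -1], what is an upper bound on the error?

(a) Bisection has linear (order 1) convergence; the error is halved each step.

(b) Error bound = (b-a)/2^n = (-1 - (-3))/2^{22}
    = 2/2^{22}

(a) 1 (linear); (b) error ≤ 4.77e-07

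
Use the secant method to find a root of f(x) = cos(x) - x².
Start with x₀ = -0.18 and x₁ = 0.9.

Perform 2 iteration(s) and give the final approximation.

f(x) = cos(x) - x²
x₀ = -0.18, x₁ = 0.9

Secant formula: x_{n+1} = x_n - f(x_n)(x_n - x_{n-1})/(f(x_n) - f(x_{n-1}))

Iteration 1:
  f(-0.180000) = 0.951444
  f(0.900000) = -0.188390
  x_2 = 0.900000 - (-0.188390)×(0.900000 - (-0.180000))/(-0.188390 - 0.951444)
       = 0.721499
Iteration 2:
  f(0.900000) = -0.188390
  f(0.721499) = 0.230255
  x_3 = 0.721499 - 0.230255×(0.721499 - 0.900000)/(0.230255 - (-0.188390))
       = 0.819675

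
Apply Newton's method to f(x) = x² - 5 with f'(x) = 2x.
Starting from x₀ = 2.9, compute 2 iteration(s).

f(x) = x² - 5
f'(x) = 2x
x₀ = 2.9

Newton-Raphson formula: x_{n+1} = x_n - f(x_n)/f'(x_n)

Iteration 1:
  f(2.900000) = 3.410000
  f'(2.900000) = 5.800000
  x_1 = 2.900000 - 3.410000/5.800000 = 2.312069
Iteration 2:
  f(2.312069) = 0.345663
  f'(2.312069) = 4.624138
  x_2 = 2.312069 - 0.345663/4.624138 = 2.237317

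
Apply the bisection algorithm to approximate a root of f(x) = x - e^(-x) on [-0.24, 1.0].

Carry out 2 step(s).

f(x) = x - e^(-x)
Initial interval: [-0.24, 1.0]

Iteration 1:
  c_1 = (-0.240000 + 1.000000)/2 = 0.380000
  f(c_1) = f(0.380000) = -0.303861
  f(a) × f(c) ≥ 0, new interval: [0.380000, 1.000000]
Iteration 2:
  c_2 = (0.380000 + 1.000000)/2 = 0.690000
  f(c_2) = f(0.690000) = 0.188424
  f(a) × f(c) < 0, new interval: [0.380000, 0.690000]

After 2 iteration(s), the approximation is c_2 = 0.690000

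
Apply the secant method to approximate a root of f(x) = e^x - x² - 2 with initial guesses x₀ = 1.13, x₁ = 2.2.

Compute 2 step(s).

f(x) = e^x - x² - 2
x₀ = 1.13, x₁ = 2.2

Secant formula: x_{n+1} = x_n - f(x_n)(x_n - x_{n-1})/(f(x_n) - f(x_{n-1}))

Iteration 1:
  f(1.130000) = -0.181243
  f(2.200000) = 2.185013
  x_2 = 2.200000 - 2.185013×(2.200000 - 1.130000)/(2.185013 - (-0.181243))
       = 1.211957
Iteration 2:
  f(2.200000) = 2.185013
  f(1.211957) = -0.108786
  x_3 = 1.211957 - (-0.108786)×(1.211957 - 2.200000)/(-0.108786 - 2.185013)
       = 1.258816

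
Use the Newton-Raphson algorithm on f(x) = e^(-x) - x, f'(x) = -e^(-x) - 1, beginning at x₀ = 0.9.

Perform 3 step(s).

f(x) = e^(-x) - x
f'(x) = -e^(-x) - 1
x₀ = 0.9

Newton-Raphson formula: x_{n+1} = x_n - f(x_n)/f'(x_n)

Iteration 1:
  f(0.900000) = -0.493430
  f'(0.900000) = -1.406570
  x_1 = 0.900000 - (-0.493430)/(-1.406570) = 0.549196
Iteration 2:
  f(0.549196) = 0.028218
  f'(0.549196) = -1.577414
  x_2 = 0.549196 - 0.028218/(-1.577414) = 0.567085
Iteration 3:
  f(0.567085) = 0.000092
  f'(0.567085) = -1.567177
  x_3 = 0.567085 - 0.000092/(-1.567177) = 0.567143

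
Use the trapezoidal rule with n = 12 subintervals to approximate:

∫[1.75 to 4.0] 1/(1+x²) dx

f(x) = 1/(1+x²)
a = 1.75, b = 4.0, n = 12
h = (b - a)/n = 0.187500

Trapezoidal rule: (h/2)[f(x₀) + 2f(x₁) + 2f(x₂) + ... + f(xₙ)]

x_0 = 1.7500, f(x_0) = 0.246154, coefficient = 1
x_1 = 1.9375, f(x_1) = 0.210353, coefficient = 2
x_2 = 2.1250, f(x_2) = 0.181303, coefficient = 2
x_3 = 2.3125, f(x_3) = 0.157538, coefficient = 2
x_4 = 2.5000, f(x_4) = 0.137931, coefficient = 2
x_5 = 2.6875, f(x_5) = 0.121615, coefficient = 2
x_6 = 2.8750, f(x_6) = 0.107926, coefficient = 2
x_7 = 3.0625, f(x_7) = 0.096349, coefficient = 2
x_8 = 3.2500, f(x_8) = 0.086486, coefficient = 2
x_9 = 3.4375, f(x_9) = 0.078025, coefficient = 2
x_10 = 3.6250, f(x_10) = 0.070718, coefficient = 2
x_11 = 3.8125, f(x_11) = 0.064370, coefficient = 2
x_12 = 4.0000, f(x_12) = 0.058824, coefficient = 1

I ≈ (0.187500/2) × 2.930209 = 0.274707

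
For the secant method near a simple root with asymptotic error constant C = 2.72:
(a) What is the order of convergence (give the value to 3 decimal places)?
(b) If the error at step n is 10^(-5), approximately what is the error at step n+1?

(a) Secant method has superlinear convergence with order φ = (1+√5)/2 ≈ 1.618.
    This means |e_{n+1}| ≈ C|e_n|^1.618.

(b) With |e_n| = 10^(-5) and C = 2.72:
    |e_{n+1}| ≈ 2.72 × (10^(-5))^1.618 = 2.72 × 10^(-8.09)

(a) ≈ 1.618 (golden ratio); (b) |e_{n+1}| ≈ 2.210e-08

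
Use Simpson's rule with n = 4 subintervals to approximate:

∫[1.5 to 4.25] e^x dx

f(x) = e^x
a = 1.5, b = 4.25, n = 4
h = (b - a)/n = 0.687500

Simpson's rule: (h/3)[f(x₀) + 4f(x₁) + 2f(x₂) + ... + f(xₙ)]

x_0 = 1.5000, f(x_0) = 4.481689, coefficient = 1
x_1 = 2.1875, f(x_1) = 8.912903, coefficient = 4
x_2 = 2.8750, f(x_2) = 17.725424, coefficient = 2
x_3 = 3.5625, f(x_3) = 35.251215, coefficient = 4
x_4 = 4.2500, f(x_4) = 70.105412, coefficient = 1

I ≈ (0.687500/3) × 286.694422 = 65.700805
Exact value: 65.623723
Error: 0.077082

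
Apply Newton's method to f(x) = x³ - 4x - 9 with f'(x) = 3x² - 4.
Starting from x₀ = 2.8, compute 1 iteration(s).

f(x) = x³ - 4x - 9
f'(x) = 3x² - 4
x₀ = 2.8

Newton-Raphson formula: x_{n+1} = x_n - f(x_n)/f'(x_n)

Iteration 1:
  f(2.800000) = 1.752000
  f'(2.800000) = 19.520000
  x_1 = 2.800000 - 1.752000/19.520000 = 2.710246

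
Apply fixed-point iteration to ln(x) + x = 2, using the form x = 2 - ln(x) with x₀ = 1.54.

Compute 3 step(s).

Equation: ln(x) + x = 2
Fixed-point form: x = 2 - ln(x)
x₀ = 1.54

x_1 = g(1.540000) = 1.568218
x_2 = g(1.568218) = 1.550060
x_3 = g(1.550060) = 1.561706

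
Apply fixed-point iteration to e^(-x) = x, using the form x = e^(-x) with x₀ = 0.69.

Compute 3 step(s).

Equation: e^(-x) = x
Fixed-point form: x = e^(-x)
x₀ = 0.69

x_1 = g(0.690000) = 0.501576
x_2 = g(0.501576) = 0.605575
x_3 = g(0.605575) = 0.545760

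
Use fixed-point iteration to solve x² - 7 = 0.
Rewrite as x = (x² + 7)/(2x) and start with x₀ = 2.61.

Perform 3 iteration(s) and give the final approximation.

Equation: x² - 7 = 0
Fixed-point form: x = (x² + 7)/(2x)
x₀ = 2.61

x_1 = g(2.610000) = 2.645996
x_2 = g(2.645996) = 2.645751
x_3 = g(2.645751) = 2.645751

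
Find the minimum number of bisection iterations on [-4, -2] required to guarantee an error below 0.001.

We need (b-a)/2^n ≤ 0.001
(-2 - (-4))/2^n ≤ 0.001
2/2^n ≤ 0.001
2^n ≥ 2000
n ≥ log₂(2000) = 10.97
n ≥ 11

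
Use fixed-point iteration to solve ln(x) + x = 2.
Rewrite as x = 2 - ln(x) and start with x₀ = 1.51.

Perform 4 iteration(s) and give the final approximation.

Equation: ln(x) + x = 2
Fixed-point form: x = 2 - ln(x)
x₀ = 1.51

x_1 = g(1.510000) = 1.587890
x_2 = g(1.587890) = 1.537594
x_3 = g(1.537594) = 1.569781
x_4 = g(1.569781) = 1.549064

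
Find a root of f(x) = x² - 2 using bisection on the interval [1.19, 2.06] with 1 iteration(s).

f(x) = x² - 2
Initial interval: [1.19, 2.06]

Iteration 1:
  c_1 = (1.190000 + 2.060000)/2 = 1.625000
  f(c_1) = f(1.625000) = 0.640625
  f(a) × f(c) < 0, new interval: [1.190000, 1.625000]

After 1 iteration(s), the approximation is c_1 = 1.625000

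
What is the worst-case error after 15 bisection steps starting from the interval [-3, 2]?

Bisection error bound: |error| ≤ (b-a)/2^n
|error| ≤ (2 - (-3))/2^15 = 5/2^15
|error| ≤ 0.0001525879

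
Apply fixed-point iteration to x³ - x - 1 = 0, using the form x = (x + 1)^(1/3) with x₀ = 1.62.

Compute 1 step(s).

Equation: x³ - x - 1 = 0
Fixed-point form: x = (x + 1)^(1/3)
x₀ = 1.62

x_1 = g(1.620000) = 1.378586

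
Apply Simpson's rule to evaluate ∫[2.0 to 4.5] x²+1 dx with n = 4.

f(x) = x²+1
a = 2.0, b = 4.5, n = 4
h = (b - a)/n = 0.625000

Simpson's rule: (h/3)[f(x₀) + 4f(x₁) + 2f(x₂) + ... + f(xₙ)]

x_0 = 2.0000, f(x_0) = 5.000000, coefficient = 1
x_1 = 2.6250, f(x_1) = 7.890625, coefficient = 4
x_2 = 3.2500, f(x_2) = 11.562500, coefficient = 2
x_3 = 3.8750, f(x_3) = 16.015625, coefficient = 4
x_4 = 4.5000, f(x_4) = 21.250000, coefficient = 1

I ≈ (0.625000/3) × 145.000000 = 30.208333
Exact value: 30.208333
Error: 0.000000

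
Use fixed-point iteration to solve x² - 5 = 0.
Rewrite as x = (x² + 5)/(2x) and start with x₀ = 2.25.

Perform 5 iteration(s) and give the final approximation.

Equation: x² - 5 = 0
Fixed-point form: x = (x² + 5)/(2x)
x₀ = 2.25

x_1 = g(2.250000) = 2.236111
x_2 = g(2.236111) = 2.236068
x_3 = g(2.236068) = 2.236068
x_4 = g(2.236068) = 2.236068
x_5 = g(2.236068) = 2.236068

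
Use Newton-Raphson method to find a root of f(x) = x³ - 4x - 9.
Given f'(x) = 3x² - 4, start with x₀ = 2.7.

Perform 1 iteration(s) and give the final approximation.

f(x) = x³ - 4x - 9
f'(x) = 3x² - 4
x₀ = 2.7

Newton-Raphson formula: x_{n+1} = x_n - f(x_n)/f'(x_n)

Iteration 1:
  f(2.700000) = -0.117000
  f'(2.700000) = 17.870000
  x_1 = 2.700000 - (-0.117000)/17.870000 = 2.706547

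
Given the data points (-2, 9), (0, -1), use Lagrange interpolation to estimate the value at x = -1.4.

Lagrange interpolation formula:
P(x) = Σ yᵢ × Lᵢ(x)
where Lᵢ(x) = Π_{j≠i} (x - xⱼ)/(xᵢ - xⱼ)

L_0(-1.4) = (-1.4 - 0)/(-2 - 0) = 0.700000
L_1(-1.4) = (-1.4 - (-2))/(0 - (-2)) = 0.300000

P(-1.4) = 9×L_0(-1.4) + (-1)×L_1(-1.4)
P(-1.4) = 6.000000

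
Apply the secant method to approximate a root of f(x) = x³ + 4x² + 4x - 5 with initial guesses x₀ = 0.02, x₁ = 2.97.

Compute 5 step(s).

f(x) = x³ + 4x² + 4x - 5
x₀ = 0.02, x₁ = 2.97

Secant formula: x_{n+1} = x_n - f(x_n)(x_n - x_{n-1})/(f(x_n) - f(x_{n-1}))

Iteration 1:
  f(0.020000) = -4.918392
  f(2.970000) = 68.361673
  x_2 = 2.970000 - 68.361673×(2.970000 - 0.020000)/(68.361673 - (-4.918392))
       = 0.217997
Iteration 2:
  f(2.970000) = 68.361673
  f(0.217997) = -3.927560
  x_3 = 0.217997 - (-3.927560)×(0.217997 - 2.970000)/(-3.927560 - 68.361673)
       = 0.367517
Iteration 3:
  f(0.217997) = -3.927560
  f(0.367517) = -2.940018
  x_4 = 0.367517 - (-2.940018)×(0.367517 - 0.217997)/(-2.940018 - (-3.927560))
       = 0.812653
Iteration 4:
  f(0.367517) = -2.940018
  f(0.812653) = 1.428908
  x_5 = 0.812653 - 1.428908×(0.812653 - 0.367517)/(1.428908 - (-2.940018))
       = 0.667066
Iteration 5:
  f(0.812653) = 1.428908
  f(0.667066) = -0.255000
  x_6 = 0.667066 - (-0.255000)×(0.667066 - 0.812653)/(-0.255000 - 1.428908)
       = 0.689113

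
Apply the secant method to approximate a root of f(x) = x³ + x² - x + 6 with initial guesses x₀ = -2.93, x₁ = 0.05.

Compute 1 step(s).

f(x) = x³ + x² - x + 6
x₀ = -2.93, x₁ = 0.05

Secant formula: x_{n+1} = x_n - f(x_n)(x_n - x_{n-1})/(f(x_n) - f(x_{n-1}))

Iteration 1:
  f(-2.930000) = -7.638857
  f(0.050000) = 5.952625
  x_2 = 0.050000 - 5.952625×(0.050000 - (-2.930000))/(5.952625 - (-7.638857))
       = -1.255143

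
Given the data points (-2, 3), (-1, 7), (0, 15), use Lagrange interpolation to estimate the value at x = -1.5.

Lagrange interpolation formula:
P(x) = Σ yᵢ × Lᵢ(x)
where Lᵢ(x) = Π_{j≠i} (x - xⱼ)/(xᵢ - xⱼ)

L_0(-1.5) = (-1.5 - (-1))/(-2 - (-1)) × (-1.5 - 0)/(-2 - 0) = 0.375000
L_1(-1.5) = (-1.5 - (-2))/(-1 - (-2)) × (-1.5 - 0)/(-1 - 0) = 0.750000
L_2(-1.5) = (-1.5 - (-2))/(0 - (-2)) × (-1.5 - (-1))/(0 - (-1)) = -0.125000

P(-1.5) = 3×L_0(-1.5) + 7×L_1(-1.5) + 15×L_2(-1.5)
P(-1.5) = 4.500000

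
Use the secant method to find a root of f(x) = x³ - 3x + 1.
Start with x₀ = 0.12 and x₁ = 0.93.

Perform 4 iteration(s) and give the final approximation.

f(x) = x³ - 3x + 1
x₀ = 0.12, x₁ = 0.93

Secant formula: x_{n+1} = x_n - f(x_n)(x_n - x_{n-1})/(f(x_n) - f(x_{n-1}))

Iteration 1:
  f(0.120000) = 0.641728
  f(0.930000) = -0.985643
  x_2 = 0.930000 - (-0.985643)×(0.930000 - 0.120000)/(-0.985643 - 0.641728)
       = 0.439411
Iteration 2:
  f(0.930000) = -0.985643
  f(0.439411) = -0.233390
  x_3 = 0.439411 - (-0.233390)×(0.439411 - 0.930000)/(-0.233390 - (-0.985643))
       = 0.287203
Iteration 3:
  f(0.439411) = -0.233390
  f(0.287203) = 0.162081
  x_4 = 0.287203 - 0.162081×(0.287203 - 0.439411)/(0.162081 - (-0.233390))
       = 0.349584
Iteration 4:
  f(0.287203) = 0.162081
  f(0.349584) = -0.006030
  x_5 = 0.349584 - (-0.006030)×(0.349584 - 0.287203)/(-0.006030 - 0.162081)
       = 0.347347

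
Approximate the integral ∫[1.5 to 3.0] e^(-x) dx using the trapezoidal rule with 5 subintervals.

f(x) = e^(-x)
a = 1.5, b = 3.0, n = 5
h = (b - a)/n = 0.300000

Trapezoidal rule: (h/2)[f(x₀) + 2f(x₁) + 2f(x₂) + ... + f(xₙ)]

x_0 = 1.5000, f(x_0) = 0.223130, coefficient = 1
x_1 = 1.8000, f(x_1) = 0.165299, coefficient = 2
x_2 = 2.1000, f(x_2) = 0.122456, coefficient = 2
x_3 = 2.4000, f(x_3) = 0.090718, coefficient = 2
x_4 = 2.7000, f(x_4) = 0.067206, coefficient = 2
x_5 = 3.0000, f(x_5) = 0.049787, coefficient = 1

I ≈ (0.300000/2) × 1.164275 = 0.174641
Exact value: 0.173343
Error: 0.001298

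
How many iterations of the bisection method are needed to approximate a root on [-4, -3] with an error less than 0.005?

We need (b-a)/2^n ≤ 0.005
(-3 - (-4))/2^n ≤ 0.005
1/2^n ≤ 0.005
2^n ≥ 200
n ≥ log₂(200) = 7.64
n ≥ 8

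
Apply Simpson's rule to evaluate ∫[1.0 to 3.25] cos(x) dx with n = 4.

f(x) = cos(x)
a = 1.0, b = 3.25, n = 4
h = (b - a)/n = 0.562500

Simpson's rule: (h/3)[f(x₀) + 4f(x₁) + 2f(x₂) + ... + f(xₙ)]

x_0 = 1.0000, f(x_0) = 0.540302, coefficient = 1
x_1 = 1.5625, f(x_1) = 0.008296, coefficient = 4
x_2 = 2.1250, f(x_2) = -0.526266, coefficient = 2
x_3 = 2.6875, f(x_3) = -0.898659, coefficient = 4
x_4 = 3.2500, f(x_4) = -0.994130, coefficient = 1

I ≈ (0.562500/3) × -5.067813 = -0.950215
Exact value: -0.949666
Error: 0.000549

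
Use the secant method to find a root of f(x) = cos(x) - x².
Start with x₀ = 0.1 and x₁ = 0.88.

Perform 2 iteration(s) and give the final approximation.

f(x) = cos(x) - x²
x₀ = 0.1, x₁ = 0.88

Secant formula: x_{n+1} = x_n - f(x_n)(x_n - x_{n-1})/(f(x_n) - f(x_{n-1}))

Iteration 1:
  f(0.100000) = 0.985004
  f(0.880000) = -0.137249
  x_2 = 0.880000 - (-0.137249)×(0.880000 - 0.100000)/(-0.137249 - 0.985004)
       = 0.784608
Iteration 2:
  f(0.880000) = -0.137249
  f(0.784608) = 0.092056
  x_3 = 0.784608 - 0.092056×(0.784608 - 0.880000)/(0.092056 - (-0.137249))
       = 0.822904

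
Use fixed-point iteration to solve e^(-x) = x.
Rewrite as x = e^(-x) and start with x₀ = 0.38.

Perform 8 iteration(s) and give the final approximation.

Equation: e^(-x) = x
Fixed-point form: x = e^(-x)
x₀ = 0.38

x_1 = g(0.380000) = 0.683861
x_2 = g(0.683861) = 0.504665
x_3 = g(0.504665) = 0.603708
x_4 = g(0.603708) = 0.546780
x_5 = g(0.546780) = 0.578810
x_6 = g(0.578810) = 0.560565
x_7 = g(0.560565) = 0.570887
x_8 = g(0.570887) = 0.565024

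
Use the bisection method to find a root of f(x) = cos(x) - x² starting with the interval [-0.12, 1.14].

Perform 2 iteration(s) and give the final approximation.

f(x) = cos(x) - x²
Initial interval: [-0.12, 1.14]

Iteration 1:
  c_1 = (-0.120000 + 1.140000)/2 = 0.510000
  f(c_1) = f(0.510000) = 0.612645
  f(a) × f(c) ≥ 0, new interval: [0.510000, 1.140000]
Iteration 2:
  c_2 = (0.510000 + 1.140000)/2 = 0.825000
  f(c_2) = f(0.825000) = -0.002068
  f(a) × f(c) < 0, new interval: [0.510000, 0.825000]

After 2 iteration(s), the approximation is c_2 = 0.825000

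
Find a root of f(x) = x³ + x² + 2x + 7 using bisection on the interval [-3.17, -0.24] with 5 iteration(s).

f(x) = x³ + x² + 2x + 7
Initial interval: [-3.17, -0.24]

Iteration 1:
  c_1 = (-3.170000 + (-0.240000))/2 = -1.705000
  f(c_1) = f(-1.705000) = 1.540547
  f(a) × f(c) < 0, new interval: [-3.170000, -1.705000]
Iteration 2:
  c_2 = (-3.170000 + (-1.705000))/2 = -2.437500
  f(c_2) = f(-2.437500) = -6.415771
  f(a) × f(c) ≥ 0, new interval: [-2.437500, -1.705000]
Iteration 3:
  c_3 = (-2.437500 + (-1.705000))/2 = -2.071250
  f(c_3) = f(-2.071250) = -1.738245
  f(a) × f(c) ≥ 0, new interval: [-2.071250, -1.705000]
Iteration 4:
  c_4 = (-2.071250 + (-1.705000))/2 = -1.888125
  f(c_4) = f(-1.888125) = 0.057570
  f(a) × f(c) < 0, new interval: [-2.071250, -1.888125]
Iteration 5:
  c_5 = (-2.071250 + (-1.888125))/2 = -1.979688
  f(c_5) = f(-1.979688) = -0.798930
  f(a) × f(c) ≥ 0, new interval: [-1.979688, -1.888125]

After 5 iteration(s), the approximation is c_5 = -1.979688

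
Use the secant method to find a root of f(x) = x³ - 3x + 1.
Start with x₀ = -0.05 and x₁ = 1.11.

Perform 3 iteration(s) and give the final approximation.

f(x) = x³ - 3x + 1
x₀ = -0.05, x₁ = 1.11

Secant formula: x_{n+1} = x_n - f(x_n)(x_n - x_{n-1})/(f(x_n) - f(x_{n-1}))

Iteration 1:
  f(-0.050000) = 1.149875
  f(1.110000) = -0.962369
  x_2 = 1.110000 - (-0.962369)×(1.110000 - (-0.050000))/(-0.962369 - 1.149875)
       = 0.581487
Iteration 2:
  f(1.110000) = -0.962369
  f(0.581487) = -0.547845
  x_3 = 0.581487 - (-0.547845)×(0.581487 - 1.110000)/(-0.547845 - (-0.962369))
       = -0.117008
Iteration 3:
  f(0.581487) = -0.547845
  f(-0.117008) = 1.349421
  x_4 = -0.117008 - 1.349421×(-0.117008 - 0.581487)/(1.349421 - (-0.547845))
       = 0.379793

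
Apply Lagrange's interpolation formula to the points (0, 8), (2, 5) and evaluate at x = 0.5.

Lagrange interpolation formula:
P(x) = Σ yᵢ × Lᵢ(x)
where Lᵢ(x) = Π_{j≠i} (x - xⱼ)/(xᵢ - xⱼ)

L_0(0.5) = (0.5 - 2)/(0 - 2) = 0.750000
L_1(0.5) = (0.5 - 0)/(2 - 0) = 0.250000

P(0.5) = 8×L_0(0.5) + 5×L_1(0.5)
P(0.5) = 7.250000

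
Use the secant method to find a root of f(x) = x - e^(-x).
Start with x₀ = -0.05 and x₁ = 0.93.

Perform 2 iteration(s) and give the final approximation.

f(x) = x - e^(-x)
x₀ = -0.05, x₁ = 0.93

Secant formula: x_{n+1} = x_n - f(x_n)(x_n - x_{n-1})/(f(x_n) - f(x_{n-1}))

Iteration 1:
  f(-0.050000) = -1.101271
  f(0.930000) = 0.535446
  x_2 = 0.930000 - 0.535446×(0.930000 - (-0.050000))/(0.535446 - (-1.101271))
       = 0.609396
Iteration 2:
  f(0.930000) = 0.535446
  f(0.609396) = 0.065718
  x_3 = 0.609396 - 0.065718×(0.609396 - 0.930000)/(0.065718 - 0.535446)
       = 0.564542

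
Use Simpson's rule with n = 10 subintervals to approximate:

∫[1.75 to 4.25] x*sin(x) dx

f(x) = x*sin(x)
a = 1.75, b = 4.25, n = 10
h = (b - a)/n = 0.250000

Simpson's rule: (h/3)[f(x₀) + 4f(x₁) + 2f(x₂) + ... + f(xₙ)]

x_0 = 1.7500, f(x_0) = 1.721975, coefficient = 1
x_1 = 2.0000, f(x_1) = 1.818595, coefficient = 4
x_2 = 2.2500, f(x_2) = 1.750665, coefficient = 2
x_3 = 2.5000, f(x_3) = 1.496180, coefficient = 4
x_4 = 2.7500, f(x_4) = 1.049568, coefficient = 2
x_5 = 3.0000, f(x_5) = 0.423360, coefficient = 4
x_6 = 3.2500, f(x_6) = -0.351634, coefficient = 2
x_7 = 3.5000, f(x_7) = -1.227741, coefficient = 4
x_8 = 3.7500, f(x_8) = -2.143355, coefficient = 2
x_9 = 4.0000, f(x_9) = -3.027210, coefficient = 4
x_10 = 4.2500, f(x_10) = -3.803705, coefficient = 1

I ≈ (0.250000/3) × -3.538507 = -0.294876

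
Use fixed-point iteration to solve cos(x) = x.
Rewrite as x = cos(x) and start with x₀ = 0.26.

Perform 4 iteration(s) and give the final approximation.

Equation: cos(x) = x
Fixed-point form: x = cos(x)
x₀ = 0.26

x_1 = g(0.260000) = 0.966390
x_2 = g(0.966390) = 0.568274
x_3 = g(0.568274) = 0.842831
x_4 = g(0.842831) = 0.665352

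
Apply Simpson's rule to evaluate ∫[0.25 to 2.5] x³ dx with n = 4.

f(x) = x³
a = 0.25, b = 2.5, n = 4
h = (b - a)/n = 0.562500

Simpson's rule: (h/3)[f(x₀) + 4f(x₁) + 2f(x₂) + ... + f(xₙ)]

x_0 = 0.2500, f(x_0) = 0.015625, coefficient = 1
x_1 = 0.8125, f(x_1) = 0.536377, coefficient = 4
x_2 = 1.3750, f(x_2) = 2.599609, coefficient = 2
x_3 = 1.9375, f(x_3) = 7.273193, coefficient = 4
x_4 = 2.5000, f(x_4) = 15.625000, coefficient = 1

I ≈ (0.562500/3) × 52.078125 = 9.764648
Exact value: 9.764648
Error: 0.000000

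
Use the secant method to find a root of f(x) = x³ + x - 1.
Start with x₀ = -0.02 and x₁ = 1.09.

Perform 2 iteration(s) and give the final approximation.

f(x) = x³ + x - 1
x₀ = -0.02, x₁ = 1.09

Secant formula: x_{n+1} = x_n - f(x_n)(x_n - x_{n-1})/(f(x_n) - f(x_{n-1}))

Iteration 1:
  f(-0.020000) = -1.020008
  f(1.090000) = 1.385029
  x_2 = 1.090000 - 1.385029×(1.090000 - (-0.020000))/(1.385029 - (-1.020008))
       = 0.450766
Iteration 2:
  f(1.090000) = 1.385029
  f(0.450766) = -0.457643
  x_3 = 0.450766 - (-0.457643)×(0.450766 - 1.090000)/(-0.457643 - 1.385029)
       = 0.609525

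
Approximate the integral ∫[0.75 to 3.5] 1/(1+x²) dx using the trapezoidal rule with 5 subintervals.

f(x) = 1/(1+x²)
a = 0.75, b = 3.5, n = 5
h = (b - a)/n = 0.550000

Trapezoidal rule: (h/2)[f(x₀) + 2f(x₁) + 2f(x₂) + ... + f(xₙ)]

x_0 = 0.7500, f(x_0) = 0.640000, coefficient = 1
x_1 = 1.3000, f(x_1) = 0.371747, coefficient = 2
x_2 = 1.8500, f(x_2) = 0.226116, coefficient = 2
x_3 = 2.4000, f(x_3) = 0.147929, coefficient = 2
x_4 = 2.9500, f(x_4) = 0.103066, coefficient = 2
x_5 = 3.5000, f(x_5) = 0.075472, coefficient = 1

I ≈ (0.550000/2) × 2.413189 = 0.663627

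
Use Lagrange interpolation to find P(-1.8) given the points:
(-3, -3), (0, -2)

Lagrange interpolation formula:
P(x) = Σ yᵢ × Lᵢ(x)
where Lᵢ(x) = Π_{j≠i} (x - xⱼ)/(xᵢ - xⱼ)

L_0(-1.8) = (-1.8 - 0)/(-3 - 0) = 0.600000
L_1(-1.8) = (-1.8 - (-3))/(0 - (-3)) = 0.400000

P(-1.8) = (-3)×L_0(-1.8) + (-2)×L_1(-1.8)
P(-1.8) = -2.600000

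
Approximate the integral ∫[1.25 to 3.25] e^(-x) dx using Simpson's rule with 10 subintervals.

f(x) = e^(-x)
a = 1.25, b = 3.25, n = 10
h = (b - a)/n = 0.200000

Simpson's rule: (h/3)[f(x₀) + 4f(x₁) + 2f(x₂) + ... + f(xₙ)]

x_0 = 1.2500, f(x_0) = 0.286505, coefficient = 1
x_1 = 1.4500, f(x_1) = 0.234570, coefficient = 4
x_2 = 1.6500, f(x_2) = 0.192050, coefficient = 2
x_3 = 1.8500, f(x_3) = 0.157237, coefficient = 4
x_4 = 2.0500, f(x_4) = 0.128735, coefficient = 2
x_5 = 2.2500, f(x_5) = 0.105399, coefficient = 4
x_6 = 2.4500, f(x_6) = 0.086294, coefficient = 2
x_7 = 2.6500, f(x_7) = 0.070651, coefficient = 4
x_8 = 2.8500, f(x_8) = 0.057844, coefficient = 2
x_9 = 3.0500, f(x_9) = 0.047359, coefficient = 4
x_10 = 3.2500, f(x_10) = 0.038774, coefficient = 1

I ≈ (0.200000/3) × 3.715992 = 0.247733
Exact value: 0.247731
Error: 0.000002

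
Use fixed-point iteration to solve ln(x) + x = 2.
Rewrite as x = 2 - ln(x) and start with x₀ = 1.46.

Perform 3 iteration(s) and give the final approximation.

Equation: ln(x) + x = 2
Fixed-point form: x = 2 - ln(x)
x₀ = 1.46

x_1 = g(1.460000) = 1.621564
x_2 = g(1.621564) = 1.516609
x_3 = g(1.516609) = 1.583523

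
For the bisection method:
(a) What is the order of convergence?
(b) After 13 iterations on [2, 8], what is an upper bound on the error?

(a) Bisection has linear (order 1) convergence; the error is halved each step.

(b) Error bound = (b-a)/2^n = (8 - 2)/2^{13}
    = 6/2^{13}

(a) 1 (linear); (b) error ≤ 7.32e-04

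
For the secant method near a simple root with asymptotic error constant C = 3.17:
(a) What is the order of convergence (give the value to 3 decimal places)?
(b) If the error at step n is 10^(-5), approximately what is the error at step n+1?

(a) Secant method has superlinear convergence with order φ = (1+√5)/2 ≈ 1.618.
    This means |e_{n+1}| ≈ C|e_n|^1.618.

(b) With |e_n| = 10^(-5) and C = 3.17:
    |e_{n+1}| ≈ 3.17 × (10^(-5))^1.618 = 3.17 × 10^(-8.09)

(a) ≈ 1.618 (golden ratio); (b) |e_{n+1}| ≈ 2.576e-08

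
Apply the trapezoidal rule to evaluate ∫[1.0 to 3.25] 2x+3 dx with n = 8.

f(x) = 2x+3
a = 1.0, b = 3.25, n = 8
h = (b - a)/n = 0.281250

Trapezoidal rule: (h/2)[f(x₀) + 2f(x₁) + 2f(x₂) + ... + f(xₙ)]

x_0 = 1.0000, f(x_0) = 5.000000, coefficient = 1
x_1 = 1.2812, f(x_1) = 5.562500, coefficient = 2
x_2 = 1.5625, f(x_2) = 6.125000, coefficient = 2
x_3 = 1.8438, f(x_3) = 6.687500, coefficient = 2
x_4 = 2.1250, f(x_4) = 7.250000, coefficient = 2
x_5 = 2.4062, f(x_5) = 7.812500, coefficient = 2
x_6 = 2.6875, f(x_6) = 8.375000, coefficient = 2
x_7 = 2.9688, f(x_7) = 8.937500, coefficient = 2
x_8 = 3.2500, f(x_8) = 9.500000, coefficient = 1

I ≈ (0.281250/2) × 116.000000 = 16.312500
Exact value: 16.312500
Error: 0.000000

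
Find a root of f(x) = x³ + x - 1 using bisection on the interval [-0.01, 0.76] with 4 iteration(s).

f(x) = x³ + x - 1
Initial interval: [-0.01, 0.76]

Iteration 1:
  c_1 = (-0.010000 + 0.760000)/2 = 0.375000
  f(c_1) = f(0.375000) = -0.572266
  f(a) × f(c) ≥ 0, new interval: [0.375000, 0.760000]
Iteration 2:
  c_2 = (0.375000 + 0.760000)/2 = 0.567500
  f(c_2) = f(0.567500) = -0.249733
  f(a) × f(c) ≥ 0, new interval: [0.567500, 0.760000]
Iteration 3:
  c_3 = (0.567500 + 0.760000)/2 = 0.663750
  f(c_3) = f(0.663750) = -0.043826
  f(a) × f(c) ≥ 0, new interval: [0.663750, 0.760000]
Iteration 4:
  c_4 = (0.663750 + 0.760000)/2 = 0.711875
  f(c_4) = f(0.711875) = 0.072629
  f(a) × f(c) < 0, new interval: [0.663750, 0.711875]

After 4 iteration(s), the approximation is c_4 = 0.711875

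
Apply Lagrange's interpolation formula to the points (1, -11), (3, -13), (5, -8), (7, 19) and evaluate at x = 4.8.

Lagrange interpolation formula:
P(x) = Σ yᵢ × Lᵢ(x)
where Lᵢ(x) = Π_{j≠i} (x - xⱼ)/(xᵢ - xⱼ)

L_0(4.8) = (4.8 - 3)/(1 - 3) × (4.8 - 5)/(1 - 5) × (4.8 - 7)/(1 - 7) = -0.016500
L_1(4.8) = (4.8 - 1)/(3 - 1) × (4.8 - 5)/(3 - 5) × (4.8 - 7)/(3 - 7) = 0.104500
L_2(4.8) = (4.8 - 1)/(5 - 1) × (4.8 - 3)/(5 - 3) × (4.8 - 7)/(5 - 7) = 0.940500
L_3(4.8) = (4.8 - 1)/(7 - 1) × (4.8 - 3)/(7 - 3) × (4.8 - 5)/(7 - 5) = -0.028500

P(4.8) = (-11)×L_0(4.8) + (-13)×L_1(4.8) + (-8)×L_2(4.8) + 19×L_3(4.8)
P(4.8) = -9.242500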